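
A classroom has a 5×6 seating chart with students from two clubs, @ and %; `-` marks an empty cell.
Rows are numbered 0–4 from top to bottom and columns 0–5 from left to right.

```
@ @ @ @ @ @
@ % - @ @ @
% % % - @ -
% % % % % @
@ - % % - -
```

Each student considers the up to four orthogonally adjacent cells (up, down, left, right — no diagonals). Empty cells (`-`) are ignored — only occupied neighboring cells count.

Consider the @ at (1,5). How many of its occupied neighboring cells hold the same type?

Occupied neighbors of (1,5): (0,5)=@, (1,4)=@.
Same type (@): 2 of 2.

2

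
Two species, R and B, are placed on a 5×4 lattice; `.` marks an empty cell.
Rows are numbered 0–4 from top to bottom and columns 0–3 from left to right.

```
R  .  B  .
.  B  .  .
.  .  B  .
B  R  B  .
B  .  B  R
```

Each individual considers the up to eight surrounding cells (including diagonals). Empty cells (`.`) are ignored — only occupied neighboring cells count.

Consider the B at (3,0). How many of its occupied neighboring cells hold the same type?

1

Occupied neighbors of (3,0): (3,1)=R, (4,0)=B.
Same type (B): 1 of 2.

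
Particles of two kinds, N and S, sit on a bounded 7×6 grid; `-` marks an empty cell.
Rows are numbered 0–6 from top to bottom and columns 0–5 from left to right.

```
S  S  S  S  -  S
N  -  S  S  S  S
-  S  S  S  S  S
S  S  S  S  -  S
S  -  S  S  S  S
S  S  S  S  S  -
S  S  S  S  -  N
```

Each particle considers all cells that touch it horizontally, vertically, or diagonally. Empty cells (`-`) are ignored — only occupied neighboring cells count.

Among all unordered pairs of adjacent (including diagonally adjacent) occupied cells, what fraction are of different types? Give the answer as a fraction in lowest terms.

Scan each occupied cell's neighbors to the right and below (and the two forward diagonals) so each pair is counted once.
Row 0: S(0,0)–S(0,1)= S(0,0)–N(1,0)≠ S(0,1)–S(0,2)= S(0,1)–S(1,2)= S(0,1)–N(1,0)≠ S(0,2)–S(0,3)= S(0,2)–S(1,2)= S(0,2)–S(1,3)= S(0,3)–S(1,3)= S(0,3)–S(1,4)= S(0,3)–S(1,2)= S(0,5)–S(1,5)= S(0,5)–S(1,4)=  → 2/13 unlike.
Row 1: N(1,0)–S(2,1)≠ S(1,2)–S(1,3)= S(1,2)–S(2,2)= S(1,2)–S(2,3)= S(1,2)–S(2,1)= S(1,3)–S(1,4)= S(1,3)–S(2,3)= S(1,3)–S(2,4)= S(1,3)–S(2,2)= S(1,4)–S(1,5)= S(1,4)–S(2,4)= S(1,4)–S(2,5)= S(1,4)–S(2,3)= S(1,5)–S(2,5)= S(1,5)–S(2,4)=  → 1/15 unlike.
Row 2: S(2,1)–S(2,2)= S(2,1)–S(3,1)= S(2,1)–S(3,2)= S(2,1)–S(3,0)= S(2,2)–S(2,3)= S(2,2)–S(3,2)= S(2,2)–S(3,3)= S(2,2)–S(3,1)= S(2,3)–S(2,4)= S(2,3)–S(3,3)= S(2,3)–S(3,2)= S(2,4)–S(2,5)= S(2,4)–S(3,5)= S(2,4)–S(3,3)= S(2,5)–S(3,5)=  → 0/15 unlike.
Row 3: S(3,0)–S(3,1)= S(3,0)–S(4,0)= S(3,1)–S(3,2)= S(3,1)–S(4,2)= S(3,1)–S(4,0)= S(3,2)–S(3,3)= S(3,2)–S(4,2)= S(3,2)–S(4,3)= S(3,3)–S(4,3)= S(3,3)–S(4,4)= S(3,3)–S(4,2)= S(3,5)–S(4,5)= S(3,5)–S(4,4)=  → 0/13 unlike.
Row 4: S(4,0)–S(5,0)= S(4,0)–S(5,1)= S(4,2)–S(4,3)= S(4,2)–S(5,2)= S(4,2)–S(5,3)= S(4,2)–S(5,1)= S(4,3)–S(4,4)= S(4,3)–S(5,3)= S(4,3)–S(5,4)= S(4,3)–S(5,2)= S(4,4)–S(4,5)= S(4,4)–S(5,4)= S(4,4)–S(5,3)= S(4,5)–S(5,4)=  → 0/14 unlike.
Row 5: S(5,0)–S(5,1)= S(5,0)–S(6,0)= S(5,0)–S(6,1)= S(5,1)–S(5,2)= S(5,1)–S(6,1)= S(5,1)–S(6,2)= S(5,1)–S(6,0)= S(5,2)–S(5,3)= S(5,2)–S(6,2)= S(5,2)–S(6,3)= S(5,2)–S(6,1)= S(5,3)–S(5,4)= S(5,3)–S(6,3)= S(5,3)–S(6,2)= S(5,4)–N(6,5)≠ S(5,4)–S(6,3)=  → 1/16 unlike.
Row 6: S(6,0)–S(6,1)= S(6,1)–S(6,2)= S(6,2)–S(6,3)=  → 0/3 unlike.
Total adjacent occupied pairs: 89; unlike-type pairs: 4.
4/89 is already in lowest terms.

4/89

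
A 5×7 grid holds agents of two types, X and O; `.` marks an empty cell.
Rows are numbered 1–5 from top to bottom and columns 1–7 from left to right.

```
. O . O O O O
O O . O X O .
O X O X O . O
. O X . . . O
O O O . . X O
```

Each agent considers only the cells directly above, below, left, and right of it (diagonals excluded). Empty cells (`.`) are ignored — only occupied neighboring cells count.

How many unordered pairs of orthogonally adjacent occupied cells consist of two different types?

15

Scan each occupied cell's neighbors to the right and below so each pair is counted once.
Row 1: O(1,2)–O(2,2)= O(1,4)–O(1,5)= O(1,4)–O(2,4)= O(1,5)–O(1,6)= O(1,5)–X(2,5)≠ O(1,6)–O(1,7)= O(1,6)–O(2,6)=  → 1/7 unlike.
Row 2: O(2,1)–O(2,2)= O(2,1)–O(3,1)= O(2,2)–X(3,2)≠ O(2,4)–X(2,5)≠ O(2,4)–X(3,4)≠ X(2,5)–O(2,6)≠ X(2,5)–O(3,5)≠  → 5/7 unlike.
Row 3: O(3,1)–X(3,2)≠ X(3,2)–O(3,3)≠ X(3,2)–O(4,2)≠ O(3,3)–X(3,4)≠ O(3,3)–X(4,3)≠ X(3,4)–O(3,5)≠ O(3,7)–O(4,7)=  → 6/7 unlike.
Row 4: O(4,2)–X(4,3)≠ O(4,2)–O(5,2)= X(4,3)–O(5,3)≠ O(4,7)–O(5,7)=  → 2/4 unlike.
Row 5: O(5,1)–O(5,2)= O(5,2)–O(5,3)= X(5,6)–O(5,7)≠  → 1/3 unlike.
Total adjacent occupied pairs: 28; unlike-type pairs: 15.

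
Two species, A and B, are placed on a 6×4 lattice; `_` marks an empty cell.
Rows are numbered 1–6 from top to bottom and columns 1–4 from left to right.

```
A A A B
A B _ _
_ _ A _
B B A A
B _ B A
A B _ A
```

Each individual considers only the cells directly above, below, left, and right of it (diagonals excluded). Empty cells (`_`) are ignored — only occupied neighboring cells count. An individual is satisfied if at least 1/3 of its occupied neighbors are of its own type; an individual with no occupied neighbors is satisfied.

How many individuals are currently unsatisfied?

(1,1)A 2/2 ✓
(1,2)A 2/3 ✓
(1,3)A 1/2 ✓
(1,4)B 0/1 ✗
(2,1)A 1/2 ✓
(2,2)B 0/2 ✗
(3,3)A 1/1 ✓
(4,1)B 2/2 ✓
(4,2)B 1/2 ✓
(4,3)A 2/4 ✓
(4,4)A 2/2 ✓
(5,1)B 1/2 ✓
(5,3)B 0/2 ✗
(5,4)A 2/3 ✓
(6,1)A 0/2 ✗
(6,2)B 0/1 ✗
(6,4)A 1/1 ✓
Unsatisfied: (1,4), (2,2), (5,3), (6,1), (6,2) — 5 in total.

5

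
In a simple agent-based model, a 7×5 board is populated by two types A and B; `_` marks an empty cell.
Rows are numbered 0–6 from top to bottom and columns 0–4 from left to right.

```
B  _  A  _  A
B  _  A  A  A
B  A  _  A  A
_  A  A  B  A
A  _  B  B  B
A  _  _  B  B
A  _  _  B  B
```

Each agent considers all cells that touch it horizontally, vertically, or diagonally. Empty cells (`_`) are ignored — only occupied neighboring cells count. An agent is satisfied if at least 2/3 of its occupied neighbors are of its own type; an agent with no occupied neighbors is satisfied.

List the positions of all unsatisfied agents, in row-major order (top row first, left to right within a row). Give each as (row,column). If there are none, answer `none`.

Row 0: (0,0)B 1/1 satisfied · (0,2)A 2/2 satisfied · (0,4)A 2/2 satisfied
Row 1: (1,0)B 2/3 satisfied · (1,2)A 4/4 satisfied · (1,3)A 6/6 satisfied · (1,4)A 4/4 satisfied
Row 2: (2,0)B 1/3 not · (2,1)A 3/5 not · (2,3)A 6/7 satisfied · (2,4)A 4/5 satisfied
Row 3: (3,1)A 3/5 not · (3,2)A 3/6 not · (3,3)B 3/7 not · (3,4)A 2/5 not
Row 4: (4,0)A 2/2 satisfied · (4,2)B 3/5 not · (4,3)B 5/7 satisfied · (4,4)B 4/5 satisfied
Row 5: (5,0)A 2/2 satisfied · (5,3)B 6/6 satisfied · (5,4)B 5/5 satisfied
Row 6: (6,0)A 1/1 satisfied · (6,3)B 3/3 satisfied · (6,4)B 3/3 satisfied

(2,0), (2,1), (3,1), (3,2), (3,3), (3,4), (4,2)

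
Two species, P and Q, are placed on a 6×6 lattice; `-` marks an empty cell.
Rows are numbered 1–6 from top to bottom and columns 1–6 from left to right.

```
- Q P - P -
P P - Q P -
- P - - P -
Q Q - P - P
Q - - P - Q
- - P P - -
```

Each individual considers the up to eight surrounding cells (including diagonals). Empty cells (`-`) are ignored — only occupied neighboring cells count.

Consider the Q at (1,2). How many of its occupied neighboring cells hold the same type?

Occupied neighbors of (1,2): (1,3)=P, (2,1)=P, (2,2)=P.
Same type (Q): 0 of 3.

0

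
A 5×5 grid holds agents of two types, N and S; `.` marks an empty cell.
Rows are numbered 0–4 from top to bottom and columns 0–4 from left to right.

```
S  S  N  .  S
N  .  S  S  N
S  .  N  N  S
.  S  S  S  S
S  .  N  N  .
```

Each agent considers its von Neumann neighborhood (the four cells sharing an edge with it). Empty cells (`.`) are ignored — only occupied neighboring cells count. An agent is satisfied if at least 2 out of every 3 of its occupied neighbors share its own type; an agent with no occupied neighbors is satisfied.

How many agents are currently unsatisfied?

Row 0: (0,0)S 1/2 unhappy · (0,1)S 1/2 unhappy · (0,2)N 0/2 unhappy · (0,4)S 0/1 unhappy
Row 1: (1,0)N 0/2 unhappy · (1,2)S 1/3 unhappy · (1,3)S 1/3 unhappy · (1,4)N 0/3 unhappy
Row 2: (2,0)S 0/1 unhappy · (2,2)N 1/3 unhappy · (2,3)N 1/4 unhappy · (2,4)S 1/3 unhappy
Row 3: (3,1)S 1/1 ok · (3,2)S 2/4 unhappy · (3,3)S 2/4 unhappy · (3,4)S 2/2 ok
Row 4: (4,0)S 0/0 ok · (4,2)N 1/2 unhappy · (4,3)N 1/2 unhappy
Unsatisfied: (0,0), (0,1), (0,2), (0,4), (1,0), (1,2), (1,3), (1,4), (2,0), (2,2), (2,3), (2,4), (3,2), (3,3), (4,2), (4,3) — 16 in total.

16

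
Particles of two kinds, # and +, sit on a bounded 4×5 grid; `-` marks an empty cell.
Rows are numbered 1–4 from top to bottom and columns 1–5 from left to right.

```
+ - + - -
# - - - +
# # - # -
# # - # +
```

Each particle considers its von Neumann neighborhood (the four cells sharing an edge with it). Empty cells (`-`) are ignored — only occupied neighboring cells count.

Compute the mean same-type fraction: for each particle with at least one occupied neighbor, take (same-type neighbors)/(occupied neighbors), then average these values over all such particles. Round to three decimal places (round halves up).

Row 1: (1,1)+ 0/1 · (1,3)+ — no occupied neighbors
Row 2: (2,1)# 1/2 · (2,5)+ — no occupied neighbors
Row 3: (3,1)# 3/3 · (3,2)# 2/2 · (3,4)# 1/1
Row 4: (4,1)# 2/2 · (4,2)# 2/2 · (4,4)# 1/2 · (4,5)+ 0/1
Sum over 9 particles: 0/1 + 1/2 + 3/3 + 2/2 + 1/1 + 2/2 + 2/2 + 1/2 + 0/1 = 6; mean = 6 ÷ 9 = 2/3 = 0.666666… → 0.667.

0.667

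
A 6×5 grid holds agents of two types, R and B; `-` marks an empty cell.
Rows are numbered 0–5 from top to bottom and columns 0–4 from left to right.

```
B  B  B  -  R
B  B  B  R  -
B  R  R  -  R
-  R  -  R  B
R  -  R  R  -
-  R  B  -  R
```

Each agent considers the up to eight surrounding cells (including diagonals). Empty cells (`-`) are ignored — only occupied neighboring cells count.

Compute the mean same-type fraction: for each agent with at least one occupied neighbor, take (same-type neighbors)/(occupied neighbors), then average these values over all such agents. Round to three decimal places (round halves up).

Row 0: (0,0)B 3/3 · (0,1)B 5/5 · (0,2)B 3/4 · (0,4)R 1/1
Row 1: (1,0)B 4/5 · (1,1)B 6/8 · (1,2)B 3/6 · (1,3)R 3/5
Row 2: (2,0)B 2/4 · (2,1)R 2/6 · (2,2)R 4/6 · (2,4)R 2/3
Row 3: (3,1)R 4/5 · (3,3)R 4/5 · (3,4)B 0/3
Row 4: (4,0)R 2/2 · (4,2)R 4/5 · (4,3)R 3/5
Row 5: (5,1)R 2/3 · (5,2)B 0/3 · (5,4)R 1/1
Sum over 21 agents: 3/3 + 5/5 + 3/4 + 1/1 + 4/5 + 6/8 + 3/6 + 3/5 + 2/4 + 2/6 + 4/6 + 2/3 + 4/5 + 4/5 + 0/3 + 2/2 + 4/5 + 3/5 + 2/3 + 0/3 + 1/1 = 427/30; mean = 427/30 ÷ 21 = 61/90 = 0.677777… → 0.678.

0.678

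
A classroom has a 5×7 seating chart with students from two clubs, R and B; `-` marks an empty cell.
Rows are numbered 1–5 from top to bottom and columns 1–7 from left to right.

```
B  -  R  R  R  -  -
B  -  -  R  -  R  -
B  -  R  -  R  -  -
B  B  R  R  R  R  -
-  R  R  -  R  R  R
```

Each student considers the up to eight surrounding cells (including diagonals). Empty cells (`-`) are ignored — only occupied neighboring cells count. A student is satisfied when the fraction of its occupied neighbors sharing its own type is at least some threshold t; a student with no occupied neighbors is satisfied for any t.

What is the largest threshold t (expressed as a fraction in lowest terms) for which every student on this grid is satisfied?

1/3

(1,1)B 1/1
(1,3)R 2/2
(1,4)R 3/3
(1,5)R 3/3
(2,1)B 2/2
(2,4)R 5/5
(2,6)R 2/2
(3,1)B 3/3
(3,3)R 3/4
(3,5)R 5/5
(4,1)B 2/3
(4,2)B 2/6
(4,3)R 4/5
(4,4)R 6/6
(4,5)R 5/5
(4,6)R 5/5
(5,2)R 2/4
(5,3)R 3/4
(5,5)R 4/4
(5,6)R 4/4
(5,7)R 2/2
The smallest same-type fraction is 2/6 at (4,2), which reduces to 1/3. Any threshold above that leaves this student unsatisfied.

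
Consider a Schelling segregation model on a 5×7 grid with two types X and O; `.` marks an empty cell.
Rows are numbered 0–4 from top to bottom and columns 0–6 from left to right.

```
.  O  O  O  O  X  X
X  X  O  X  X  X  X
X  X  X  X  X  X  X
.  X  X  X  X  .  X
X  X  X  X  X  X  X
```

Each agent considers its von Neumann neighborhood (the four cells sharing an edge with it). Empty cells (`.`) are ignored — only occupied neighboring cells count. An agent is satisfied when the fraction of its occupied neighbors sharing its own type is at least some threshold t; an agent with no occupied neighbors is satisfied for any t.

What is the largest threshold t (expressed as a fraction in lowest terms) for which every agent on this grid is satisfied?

1/4

(0,1)O 1/2
(0,2)O 3/3
(0,3)O 2/3
(0,4)O 1/3
(0,5)X 2/3
(0,6)X 2/2
(1,0)X 2/2
(1,1)X 2/4
(1,2)O 1/4
(1,3)X 2/4
(1,4)X 3/4
(1,5)X 4/4
(1,6)X 3/3
(2,0)X 2/2
(2,1)X 4/4
(2,2)X 3/4
(2,3)X 4/4
(2,4)X 4/4
(2,5)X 3/3
(2,6)X 3/3
(3,1)X 3/3
(3,2)X 4/4
(3,3)X 4/4
(3,4)X 3/3
(3,6)X 2/2
(4,0)X 1/1
(4,1)X 3/3
(4,2)X 3/3
(4,3)X 3/3
(4,4)X 3/3
(4,5)X 2/2
(4,6)X 2/2
The smallest same-type fraction is 1/4 at (1,2), which reduces to 1/4. Any threshold above that leaves this agent unsatisfied.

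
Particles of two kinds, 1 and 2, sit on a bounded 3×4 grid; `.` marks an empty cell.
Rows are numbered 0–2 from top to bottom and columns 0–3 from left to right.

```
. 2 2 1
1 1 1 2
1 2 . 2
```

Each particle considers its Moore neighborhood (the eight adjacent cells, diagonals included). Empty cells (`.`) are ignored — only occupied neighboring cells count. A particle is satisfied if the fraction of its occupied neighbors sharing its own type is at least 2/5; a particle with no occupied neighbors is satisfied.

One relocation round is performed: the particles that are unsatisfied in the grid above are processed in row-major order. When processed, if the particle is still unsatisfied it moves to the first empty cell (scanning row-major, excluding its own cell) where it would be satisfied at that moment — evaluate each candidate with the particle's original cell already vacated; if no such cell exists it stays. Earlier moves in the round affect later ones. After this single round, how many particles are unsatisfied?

0

Initially unsatisfied (in order): (0,1), (0,3), (1,2), (2,1).
  (0,1) → (2,2).
  (0,3) → (0,0).
  (1,2) → (0,1).
  (2,1) → (0,3).
Resulting grid:
1 1 2 2
1 1 . 2
1 . 2 2
All satisfied now.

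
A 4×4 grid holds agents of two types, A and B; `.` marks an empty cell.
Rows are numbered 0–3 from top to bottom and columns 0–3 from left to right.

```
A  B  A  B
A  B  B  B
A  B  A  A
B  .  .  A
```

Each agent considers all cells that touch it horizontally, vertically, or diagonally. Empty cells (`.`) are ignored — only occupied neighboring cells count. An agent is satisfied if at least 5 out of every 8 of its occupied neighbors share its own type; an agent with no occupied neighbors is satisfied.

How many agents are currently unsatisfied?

Row 0: (0,0)A 1/3 unhappy · (0,1)B 2/5 unhappy · (0,2)A 0/5 unhappy · (0,3)B 2/3 ok
Row 1: (1,0)A 2/5 unhappy · (1,1)B 3/8 unhappy · (1,2)B 5/8 ok · (1,3)B 2/5 unhappy
Row 2: (2,0)A 1/4 unhappy · (2,1)B 3/6 unhappy · (2,2)A 2/6 unhappy · (2,3)A 2/4 unhappy
Row 3: (3,0)B 1/2 unhappy · (3,3)A 2/2 ok
Unsatisfied: (0,0), (0,1), (0,2), (1,0), (1,1), (1,3), (2,0), (2,1), (2,2), (2,3), (3,0) — 11 in total.

11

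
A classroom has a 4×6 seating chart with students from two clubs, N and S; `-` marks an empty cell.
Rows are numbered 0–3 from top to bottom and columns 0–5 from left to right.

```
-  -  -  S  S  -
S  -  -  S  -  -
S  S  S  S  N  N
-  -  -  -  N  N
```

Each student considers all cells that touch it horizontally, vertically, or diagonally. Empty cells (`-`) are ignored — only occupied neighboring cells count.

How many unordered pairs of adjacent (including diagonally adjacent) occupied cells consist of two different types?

3

Scan each occupied cell's neighbors to the right and below (and the two forward diagonals) so each pair is counted once.
From row 0: 0 unlike of 3 pairs (running 0/3).
From row 1: 1 unlike of 5 pairs (running 1/8).
From row 2: 2 unlike of 10 pairs (running 3/18).
From row 3: 0 unlike of 1 pairs (running 3/19).
Total adjacent occupied pairs: 19; unlike-type pairs: 3.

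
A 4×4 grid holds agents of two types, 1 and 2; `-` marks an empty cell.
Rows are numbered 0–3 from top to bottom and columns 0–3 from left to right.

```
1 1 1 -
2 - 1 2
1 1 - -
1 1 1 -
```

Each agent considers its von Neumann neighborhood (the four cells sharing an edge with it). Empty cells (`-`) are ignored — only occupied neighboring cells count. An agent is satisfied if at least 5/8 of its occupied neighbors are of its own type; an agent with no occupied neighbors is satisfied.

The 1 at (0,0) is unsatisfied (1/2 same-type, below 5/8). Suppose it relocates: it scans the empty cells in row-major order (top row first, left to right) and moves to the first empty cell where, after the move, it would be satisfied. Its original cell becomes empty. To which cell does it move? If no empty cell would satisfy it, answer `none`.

(1,1)

Vacating (0,0). Empty cells in order:
  (0,3): 1/2 same-type → still unsatisfied.
  (1,1): 3/4 same-type → satisfied — stop here.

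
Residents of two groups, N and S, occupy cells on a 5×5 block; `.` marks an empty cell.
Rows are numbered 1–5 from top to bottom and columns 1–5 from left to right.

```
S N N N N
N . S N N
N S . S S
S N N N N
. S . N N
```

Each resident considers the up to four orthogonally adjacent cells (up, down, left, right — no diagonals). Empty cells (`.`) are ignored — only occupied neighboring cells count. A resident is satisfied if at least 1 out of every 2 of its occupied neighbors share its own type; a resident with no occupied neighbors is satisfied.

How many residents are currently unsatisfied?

9

Row 1: (1,1)S 0/2 not · (1,2)N 1/2 satisfied · (1,3)N 2/3 satisfied · (1,4)N 3/3 satisfied · (1,5)N 2/2 satisfied
Row 2: (2,1)N 1/2 satisfied · (2,3)S 0/2 not · (2,4)N 2/4 satisfied · (2,5)N 2/3 satisfied
Row 3: (3,1)N 1/3 not · (3,2)S 0/2 not · (3,4)S 1/3 not · (3,5)S 1/3 not
Row 4: (4,1)S 0/2 not · (4,2)N 1/4 not · (4,3)N 2/2 satisfied · (4,4)N 3/4 satisfied · (4,5)N 2/3 satisfied
Row 5: (5,2)S 0/1 not · (5,4)N 2/2 satisfied · (5,5)N 2/2 satisfied
Unsatisfied: (1,1), (2,3), (3,1), (3,2), (3,4), (3,5), (4,1), (4,2), (5,2) — 9 in total.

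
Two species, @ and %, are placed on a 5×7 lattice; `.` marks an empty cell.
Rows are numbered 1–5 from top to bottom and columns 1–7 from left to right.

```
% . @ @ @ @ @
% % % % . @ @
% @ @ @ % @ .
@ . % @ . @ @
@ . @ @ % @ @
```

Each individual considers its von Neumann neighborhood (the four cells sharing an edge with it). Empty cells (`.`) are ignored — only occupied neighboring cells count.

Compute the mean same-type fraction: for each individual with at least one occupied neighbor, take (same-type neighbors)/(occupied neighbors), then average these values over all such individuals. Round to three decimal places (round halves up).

(1,1)% 1/1
(1,3)@ 1/2
(1,4)@ 2/3
(1,5)@ 2/2
(1,6)@ 3/3
(1,7)@ 2/2
(2,1)% 3/3
(2,2)% 2/3
(2,3)% 2/4
(2,4)% 1/3
(2,6)@ 3/3
(2,7)@ 2/2
(3,1)% 1/3
(3,2)@ 1/3
(3,3)@ 2/4
(3,4)@ 2/4
(3,5)% 0/2
(3,6)@ 2/3
(4,1)@ 1/2
(4,3)% 0/3
(4,4)@ 2/3
(4,6)@ 3/3
(4,7)@ 2/2
(5,1)@ 1/1
(5,3)@ 1/2
(5,4)@ 2/3
(5,5)% 0/2
(5,6)@ 2/3
(5,7)@ 2/2
Sum over 29 individuals: 1/1 + 1/2 + 2/3 + 2/2 + 3/3 + 2/2 + 3/3 + 2/3 + 2/4 + 1/3 + 3/3 + 2/2 + 1/3 + 1/3 + 2/4 + 2/4 + 0/2 + 2/3 + 1/2 + 0/3 + 2/3 + 3/3 + 2/2 + 1/1 + 1/2 + 2/3 + 0/2 + 2/3 + 2/2 = 19; mean = 19 ÷ 29 = 19/29 = 0.655172… → 0.655.

0.655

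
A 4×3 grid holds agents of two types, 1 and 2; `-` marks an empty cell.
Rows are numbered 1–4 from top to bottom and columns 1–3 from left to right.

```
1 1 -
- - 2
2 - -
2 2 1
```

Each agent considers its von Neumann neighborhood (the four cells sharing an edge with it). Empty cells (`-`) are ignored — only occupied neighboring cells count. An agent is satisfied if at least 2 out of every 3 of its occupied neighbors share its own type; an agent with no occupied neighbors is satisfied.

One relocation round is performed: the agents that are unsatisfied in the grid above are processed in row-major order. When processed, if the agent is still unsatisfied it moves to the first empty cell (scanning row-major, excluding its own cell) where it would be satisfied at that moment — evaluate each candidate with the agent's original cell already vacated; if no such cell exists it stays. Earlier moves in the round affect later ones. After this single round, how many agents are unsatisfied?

Initially unsatisfied (in order): (4,2), (4,3).
  (4,2) → (3,2).
  (4,3): now satisfied by earlier moves; stays.
Resulting grid:
1 1 -
- - 2
2 2 -
2 - 1
All satisfied now.

0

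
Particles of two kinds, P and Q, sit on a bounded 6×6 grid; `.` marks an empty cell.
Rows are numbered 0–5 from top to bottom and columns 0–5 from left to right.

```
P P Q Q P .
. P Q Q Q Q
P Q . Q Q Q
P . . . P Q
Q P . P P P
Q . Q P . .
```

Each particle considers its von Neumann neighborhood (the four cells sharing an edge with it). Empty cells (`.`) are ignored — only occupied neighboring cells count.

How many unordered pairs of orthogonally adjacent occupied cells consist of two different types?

Scan each occupied cell's neighbors to the right and below so each pair is counted once.
Row 0: P(0,0)–P(0,1)= P(0,1)–Q(0,2)≠ P(0,1)–P(1,1)= Q(0,2)–Q(0,3)= Q(0,2)–Q(1,2)= Q(0,3)–P(0,4)≠ Q(0,3)–Q(1,3)= P(0,4)–Q(1,4)≠  → 3/8 unlike.
Row 1: P(1,1)–Q(1,2)≠ P(1,1)–Q(2,1)≠ Q(1,2)–Q(1,3)= Q(1,3)–Q(1,4)= Q(1,3)–Q(2,3)= Q(1,4)–Q(1,5)= Q(1,4)–Q(2,4)= Q(1,5)–Q(2,5)=  → 2/8 unlike.
Row 2: P(2,0)–Q(2,1)≠ P(2,0)–P(3,0)= Q(2,3)–Q(2,4)= Q(2,4)–Q(2,5)= Q(2,4)–P(3,4)≠ Q(2,5)–Q(3,5)=  → 2/6 unlike.
Row 3: P(3,0)–Q(4,0)≠ P(3,4)–Q(3,5)≠ P(3,4)–P(4,4)= Q(3,5)–P(4,5)≠  → 3/4 unlike.
Row 4: Q(4,0)–P(4,1)≠ Q(4,0)–Q(5,0)= P(4,3)–P(4,4)= P(4,3)–P(5,3)= P(4,4)–P(4,5)=  → 1/5 unlike.
Row 5: Q(5,2)–P(5,3)≠  → 1/1 unlike.
Total adjacent occupied pairs: 32; unlike-type pairs: 12.

12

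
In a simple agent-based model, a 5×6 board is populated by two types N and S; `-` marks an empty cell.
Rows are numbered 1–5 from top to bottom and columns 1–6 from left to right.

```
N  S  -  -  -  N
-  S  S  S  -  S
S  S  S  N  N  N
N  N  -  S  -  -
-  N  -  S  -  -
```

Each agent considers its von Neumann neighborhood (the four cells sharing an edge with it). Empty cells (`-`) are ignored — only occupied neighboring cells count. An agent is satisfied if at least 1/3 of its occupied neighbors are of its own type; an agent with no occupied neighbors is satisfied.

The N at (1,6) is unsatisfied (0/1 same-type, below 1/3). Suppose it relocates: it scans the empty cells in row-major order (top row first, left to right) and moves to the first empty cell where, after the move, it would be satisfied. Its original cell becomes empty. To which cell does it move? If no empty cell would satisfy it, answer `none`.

(1,5)

Vacating (1,6). Empty cells in order:
  (1,3): 0/2 same-type → still unsatisfied.
  (1,4): 0/1 same-type → still unsatisfied.
  (1,5): 0/0 same-type → satisfied — stop here.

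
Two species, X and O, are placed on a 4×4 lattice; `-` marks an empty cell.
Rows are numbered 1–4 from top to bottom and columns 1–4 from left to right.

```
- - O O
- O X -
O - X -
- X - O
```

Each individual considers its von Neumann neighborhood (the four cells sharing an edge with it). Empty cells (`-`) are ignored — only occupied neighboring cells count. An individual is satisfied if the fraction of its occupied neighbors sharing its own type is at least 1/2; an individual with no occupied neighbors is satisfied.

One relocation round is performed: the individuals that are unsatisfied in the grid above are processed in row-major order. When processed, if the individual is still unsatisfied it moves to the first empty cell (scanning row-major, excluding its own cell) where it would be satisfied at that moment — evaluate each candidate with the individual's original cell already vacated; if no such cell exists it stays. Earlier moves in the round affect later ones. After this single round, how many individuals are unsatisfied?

Initially unsatisfied (in order): (2,2), (2,3).
  (2,2) → (1,1).
  (2,3): now satisfied by earlier moves; stays.
Resulting grid:
O - O O
- - X -
O - X -
- X - O
All satisfied now.

0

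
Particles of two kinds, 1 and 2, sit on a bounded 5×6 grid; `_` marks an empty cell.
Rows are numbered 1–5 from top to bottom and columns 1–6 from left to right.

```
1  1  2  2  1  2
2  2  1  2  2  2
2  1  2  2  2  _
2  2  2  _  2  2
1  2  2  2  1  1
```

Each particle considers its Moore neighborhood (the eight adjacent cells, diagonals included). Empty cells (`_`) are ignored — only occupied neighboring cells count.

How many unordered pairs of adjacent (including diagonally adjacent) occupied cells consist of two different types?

31

Scan each occupied cell's neighbors to the right and below (and the two forward diagonals) so each pair is counted once.
Row 1: 1(1,1)–1(1,2)= 1(1,1)–2(2,1)≠ 1(1,1)–2(2,2)≠ 1(1,2)–2(1,3)≠ 1(1,2)–2(2,2)≠ 1(1,2)–1(2,3)= 1(1,2)–2(2,1)≠ 2(1,3)–2(1,4)= 2(1,3)–1(2,3)≠ 2(1,3)–2(2,4)= 2(1,3)–2(2,2)= 2(1,4)–1(1,5)≠ 2(1,4)–2(2,4)= 2(1,4)–2(2,5)= 2(1,4)–1(2,3)≠ 1(1,5)–2(1,6)≠ 1(1,5)–2(2,5)≠ 1(1,5)–2(2,6)≠ 1(1,5)–2(2,4)≠ 2(1,6)–2(2,6)= 2(1,6)–2(2,5)=  → 12/21 unlike.
Row 2: 2(2,1)–2(2,2)= 2(2,1)–2(3,1)= 2(2,1)–1(3,2)≠ 2(2,2)–1(2,3)≠ 2(2,2)–1(3,2)≠ 2(2,2)–2(3,3)= 2(2,2)–2(3,1)= 1(2,3)–2(2,4)≠ 1(2,3)–2(3,3)≠ 1(2,3)–2(3,4)≠ 1(2,3)–1(3,2)= 2(2,4)–2(2,5)= 2(2,4)–2(3,4)= 2(2,4)–2(3,5)= 2(2,4)–2(3,3)= 2(2,5)–2(2,6)= 2(2,5)–2(3,5)= 2(2,5)–2(3,4)= 2(2,6)–2(3,5)=  → 6/19 unlike.
Row 3: 2(3,1)–1(3,2)≠ 2(3,1)–2(4,1)= 2(3,1)–2(4,2)= 1(3,2)–2(3,3)≠ 1(3,2)–2(4,2)≠ 1(3,2)–2(4,3)≠ 1(3,2)–2(4,1)≠ 2(3,3)–2(3,4)= 2(3,3)–2(4,3)= 2(3,3)–2(4,2)= 2(3,4)–2(3,5)= 2(3,4)–2(4,5)= 2(3,4)–2(4,3)= 2(3,5)–2(4,5)= 2(3,5)–2(4,6)=  → 5/15 unlike.
Row 4: 2(4,1)–2(4,2)= 2(4,1)–1(5,1)≠ 2(4,1)–2(5,2)= 2(4,2)–2(4,3)= 2(4,2)–2(5,2)= 2(4,2)–2(5,3)= 2(4,2)–1(5,1)≠ 2(4,3)–2(5,3)= 2(4,3)–2(5,4)= 2(4,3)–2(5,2)= 2(4,5)–2(4,6)= 2(4,5)–1(5,5)≠ 2(4,5)–1(5,6)≠ 2(4,5)–2(5,4)= 2(4,6)–1(5,6)≠ 2(4,6)–1(5,5)≠  → 6/16 unlike.
Row 5: 1(5,1)–2(5,2)≠ 2(5,2)–2(5,3)= 2(5,3)–2(5,4)= 2(5,4)–1(5,5)≠ 1(5,5)–1(5,6)=  → 2/5 unlike.
Total adjacent occupied pairs: 76; unlike-type pairs: 31.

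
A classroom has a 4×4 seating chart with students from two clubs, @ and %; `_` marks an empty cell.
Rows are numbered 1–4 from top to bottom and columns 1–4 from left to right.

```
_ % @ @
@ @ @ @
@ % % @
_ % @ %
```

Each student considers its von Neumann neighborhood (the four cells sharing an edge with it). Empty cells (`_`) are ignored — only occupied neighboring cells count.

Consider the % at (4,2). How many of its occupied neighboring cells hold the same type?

1

Occupied neighbors of (4,2): (3,2)=%, (4,3)=@.
Same type (%): 1 of 2.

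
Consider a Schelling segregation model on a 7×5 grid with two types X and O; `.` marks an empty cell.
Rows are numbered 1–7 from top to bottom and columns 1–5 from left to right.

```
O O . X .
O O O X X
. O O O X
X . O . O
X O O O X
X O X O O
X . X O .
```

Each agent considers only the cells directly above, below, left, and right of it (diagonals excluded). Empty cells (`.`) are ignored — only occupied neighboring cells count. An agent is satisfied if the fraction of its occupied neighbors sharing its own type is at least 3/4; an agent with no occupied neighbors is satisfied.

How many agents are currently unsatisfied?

(1,1)O 2/2 ok
(1,2)O 2/2 ok
(1,4)X 1/1 ok
(2,1)O 2/2 ok
(2,2)O 4/4 ok
(2,3)O 2/3 unhappy
(2,4)X 2/4 unhappy
(2,5)X 2/2 ok
(3,2)O 2/2 ok
(3,3)O 4/4 ok
(3,4)O 1/3 unhappy
(3,5)X 1/3 unhappy
(4,1)X 1/1 ok
(4,3)O 2/2 ok
(4,5)O 0/2 unhappy
(5,1)X 2/3 unhappy
(5,2)O 2/3 unhappy
(5,3)O 3/4 ok
(5,4)O 2/3 unhappy
(5,5)X 0/3 unhappy
(6,1)X 2/3 unhappy
(6,2)O 1/3 unhappy
(6,3)X 1/4 unhappy
(6,4)O 3/4 ok
(6,5)O 1/2 unhappy
(7,1)X 1/1 ok
(7,3)X 1/2 unhappy
(7,4)O 1/2 unhappy
Unsatisfied: (2,3), (2,4), (3,4), (3,5), (4,5), (5,1), (5,2), (5,4), (5,5), (6,1), (6,2), (6,3), (6,5), (7,3), (7,4) — 15 in total.

15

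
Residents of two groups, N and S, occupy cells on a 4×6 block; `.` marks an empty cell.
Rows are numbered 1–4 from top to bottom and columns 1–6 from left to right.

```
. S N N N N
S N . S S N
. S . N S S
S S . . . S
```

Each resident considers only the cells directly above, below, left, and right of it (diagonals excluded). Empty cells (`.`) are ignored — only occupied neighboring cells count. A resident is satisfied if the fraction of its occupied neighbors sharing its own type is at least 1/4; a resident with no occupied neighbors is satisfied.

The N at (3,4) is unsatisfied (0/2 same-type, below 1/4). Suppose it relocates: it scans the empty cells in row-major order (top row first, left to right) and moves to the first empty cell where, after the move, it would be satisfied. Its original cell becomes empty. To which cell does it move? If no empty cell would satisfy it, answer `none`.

(2,3)

Vacating (3,4). Empty cells in order:
  (1,1): 0/2 same-type → still unsatisfied.
  (2,3): 2/3 same-type → satisfied — stop here.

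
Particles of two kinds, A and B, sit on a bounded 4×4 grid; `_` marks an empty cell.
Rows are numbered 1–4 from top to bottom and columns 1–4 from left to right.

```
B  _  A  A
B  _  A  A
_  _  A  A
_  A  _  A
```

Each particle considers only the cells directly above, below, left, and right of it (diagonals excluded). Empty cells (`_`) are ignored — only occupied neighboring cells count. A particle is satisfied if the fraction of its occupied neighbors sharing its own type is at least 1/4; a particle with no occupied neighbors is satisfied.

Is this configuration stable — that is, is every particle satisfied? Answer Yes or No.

Yes

(1,1)B 1/1 ok
(1,3)A 2/2 ok
(1,4)A 2/2 ok
(2,1)B 1/1 ok
(2,3)A 3/3 ok
(2,4)A 3/3 ok
(3,3)A 2/2 ok
(3,4)A 3/3 ok
(4,2)A 0/0 ok
(4,4)A 1/1 ok
All meet the threshold, so the configuration is stable.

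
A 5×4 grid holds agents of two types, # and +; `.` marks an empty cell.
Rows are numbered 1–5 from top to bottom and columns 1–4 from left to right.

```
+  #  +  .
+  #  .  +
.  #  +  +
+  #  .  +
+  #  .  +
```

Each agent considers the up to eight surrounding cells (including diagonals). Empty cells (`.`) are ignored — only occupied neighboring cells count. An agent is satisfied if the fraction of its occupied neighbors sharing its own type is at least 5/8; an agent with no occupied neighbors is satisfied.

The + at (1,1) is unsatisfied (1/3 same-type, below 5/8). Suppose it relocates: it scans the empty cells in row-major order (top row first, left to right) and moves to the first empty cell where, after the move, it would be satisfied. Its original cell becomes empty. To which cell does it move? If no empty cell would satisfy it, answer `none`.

(1,4)

Vacating (1,1). Empty cells in order:
  (1,4): 2/2 same-type → satisfied — stop here.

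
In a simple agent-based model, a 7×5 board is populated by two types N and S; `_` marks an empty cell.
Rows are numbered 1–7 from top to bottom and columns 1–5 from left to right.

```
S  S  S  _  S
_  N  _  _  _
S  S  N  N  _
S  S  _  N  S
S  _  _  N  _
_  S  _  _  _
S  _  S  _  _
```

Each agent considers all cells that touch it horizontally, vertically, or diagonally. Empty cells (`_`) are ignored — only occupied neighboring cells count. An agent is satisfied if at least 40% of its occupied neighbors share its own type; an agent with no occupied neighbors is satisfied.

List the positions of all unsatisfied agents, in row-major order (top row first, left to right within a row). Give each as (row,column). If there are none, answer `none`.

(2,2), (4,5)

(1,1)S 1/2 ok
(1,2)S 2/3 ok
(1,3)S 1/2 ok
(1,5)S 0/0 ok
(2,2)N 1/6 unhappy
(3,1)S 3/4 ok
(3,2)S 3/5 ok
(3,3)N 3/5 ok
(3,4)N 2/3 ok
(4,1)S 4/4 ok
(4,2)S 4/5 ok
(4,4)N 3/4 ok
(4,5)S 0/3 unhappy
(5,1)S 3/3 ok
(5,4)N 1/2 ok
(6,2)S 3/3 ok
(7,1)S 1/1 ok
(7,3)S 1/1 ok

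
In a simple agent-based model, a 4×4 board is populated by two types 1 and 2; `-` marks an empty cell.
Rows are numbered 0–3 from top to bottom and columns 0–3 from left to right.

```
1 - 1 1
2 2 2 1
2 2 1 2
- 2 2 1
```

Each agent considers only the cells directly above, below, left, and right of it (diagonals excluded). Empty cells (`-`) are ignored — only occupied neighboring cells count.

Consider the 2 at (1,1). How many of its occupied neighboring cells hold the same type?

Occupied neighbors of (1,1): (2,1)=2, (1,0)=2, (1,2)=2.
Same type (2): 3 of 3.

3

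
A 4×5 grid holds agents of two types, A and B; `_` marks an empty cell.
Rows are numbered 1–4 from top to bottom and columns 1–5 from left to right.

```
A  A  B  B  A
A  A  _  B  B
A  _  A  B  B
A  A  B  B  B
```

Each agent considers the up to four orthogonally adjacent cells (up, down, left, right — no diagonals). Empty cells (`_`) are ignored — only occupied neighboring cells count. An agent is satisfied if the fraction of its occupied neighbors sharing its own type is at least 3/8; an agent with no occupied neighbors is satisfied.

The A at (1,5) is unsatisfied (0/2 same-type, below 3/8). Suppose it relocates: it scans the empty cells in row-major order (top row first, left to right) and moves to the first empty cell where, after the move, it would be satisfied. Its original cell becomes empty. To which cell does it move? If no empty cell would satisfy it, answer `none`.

Vacating (1,5). Empty cells in order:
  (2,3): 2/4 same-type → satisfied — stop here.

(2,3)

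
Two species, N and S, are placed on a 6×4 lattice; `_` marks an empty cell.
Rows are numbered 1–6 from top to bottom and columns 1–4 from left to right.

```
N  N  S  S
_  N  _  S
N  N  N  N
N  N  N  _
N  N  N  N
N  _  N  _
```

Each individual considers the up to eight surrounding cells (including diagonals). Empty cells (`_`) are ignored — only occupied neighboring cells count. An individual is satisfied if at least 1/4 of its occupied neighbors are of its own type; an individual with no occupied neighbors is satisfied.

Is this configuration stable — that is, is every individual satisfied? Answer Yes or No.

(1,1)N 2/2 ok
(1,2)N 2/3 ok
(1,3)S 2/4 ok
(1,4)S 2/2 ok
(2,2)N 5/6 ok
(2,4)S 2/4 ok
(3,1)N 4/4 ok
(3,2)N 6/6 ok
(3,3)N 5/6 ok
(3,4)N 2/3 ok
(4,1)N 5/5 ok
(4,2)N 8/8 ok
(4,3)N 7/7 ok
(5,1)N 4/4 ok
(5,2)N 7/7 ok
(5,3)N 5/5 ok
(5,4)N 3/3 ok
(6,1)N 2/2 ok
(6,3)N 3/3 ok
All meet the threshold, so the configuration is stable.

Yes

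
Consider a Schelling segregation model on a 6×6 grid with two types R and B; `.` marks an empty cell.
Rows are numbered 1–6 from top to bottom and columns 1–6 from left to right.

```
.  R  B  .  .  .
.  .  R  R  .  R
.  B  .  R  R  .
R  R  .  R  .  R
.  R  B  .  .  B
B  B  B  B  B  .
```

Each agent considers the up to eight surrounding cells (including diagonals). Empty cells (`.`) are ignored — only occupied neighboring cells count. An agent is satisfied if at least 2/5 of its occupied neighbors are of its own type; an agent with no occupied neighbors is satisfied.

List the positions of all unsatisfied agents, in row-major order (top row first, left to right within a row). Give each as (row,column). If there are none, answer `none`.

(1,3), (3,2), (5,2)

(1,2)R 1/2 satisfied
(1,3)B 0/3 not
(2,3)R 3/5 satisfied
(2,4)R 3/4 satisfied
(2,6)R 1/1 satisfied
(3,2)B 0/3 not
(3,4)R 4/4 satisfied
(3,5)R 5/5 satisfied
(4,1)R 2/3 satisfied
(4,2)R 2/4 satisfied
(4,4)R 2/3 satisfied
(4,6)R 1/2 satisfied
(5,2)R 2/6 not
(5,3)B 3/6 satisfied
(5,6)B 1/2 satisfied
(6,1)B 1/2 satisfied
(6,2)B 3/4 satisfied
(6,3)B 3/4 satisfied
(6,4)B 3/3 satisfied
(6,5)B 2/2 satisfied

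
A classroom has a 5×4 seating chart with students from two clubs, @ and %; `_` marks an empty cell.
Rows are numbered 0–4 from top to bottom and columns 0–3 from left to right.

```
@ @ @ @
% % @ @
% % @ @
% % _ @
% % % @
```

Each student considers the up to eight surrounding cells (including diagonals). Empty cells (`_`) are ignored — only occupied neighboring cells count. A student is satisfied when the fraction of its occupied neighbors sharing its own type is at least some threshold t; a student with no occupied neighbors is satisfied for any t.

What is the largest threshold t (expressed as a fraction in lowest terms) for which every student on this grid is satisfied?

Row 0: (0,0)@ 1/3 · (0,1)@ 3/5 · (0,2)@ 4/5 · (0,3)@ 3/3
Row 1: (1,0)% 3/5 · (1,1)% 3/8 · (1,2)@ 6/8 · (1,3)@ 5/5
Row 2: (2,0)% 5/5 · (2,1)% 5/7 · (2,2)@ 4/7 · (2,3)@ 4/4
Row 3: (3,0)% 5/5 · (3,1)% 6/7 · (3,3)@ 3/4
Row 4: (4,0)% 3/3 · (4,1)% 4/4 · (4,2)% 2/4 · (4,3)@ 1/2
The smallest same-type fraction is 1/3 at (0,0), which reduces to 1/3. Any threshold above that leaves this student unsatisfied.

1/3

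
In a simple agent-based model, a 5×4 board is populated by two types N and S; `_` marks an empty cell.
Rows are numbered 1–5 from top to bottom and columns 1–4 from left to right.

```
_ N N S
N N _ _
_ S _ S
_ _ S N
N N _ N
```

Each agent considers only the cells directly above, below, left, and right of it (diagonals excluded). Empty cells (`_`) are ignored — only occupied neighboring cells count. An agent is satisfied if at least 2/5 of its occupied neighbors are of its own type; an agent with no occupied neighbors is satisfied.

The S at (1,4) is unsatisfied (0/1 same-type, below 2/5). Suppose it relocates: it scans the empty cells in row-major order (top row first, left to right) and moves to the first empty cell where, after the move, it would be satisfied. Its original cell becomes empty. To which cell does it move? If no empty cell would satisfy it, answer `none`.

(2,4)

Vacating (1,4). Empty cells in order:
  (1,1): 0/2 same-type → still unsatisfied.
  (2,3): 0/2 same-type → still unsatisfied.
  (2,4): 1/1 same-type → satisfied — stop here.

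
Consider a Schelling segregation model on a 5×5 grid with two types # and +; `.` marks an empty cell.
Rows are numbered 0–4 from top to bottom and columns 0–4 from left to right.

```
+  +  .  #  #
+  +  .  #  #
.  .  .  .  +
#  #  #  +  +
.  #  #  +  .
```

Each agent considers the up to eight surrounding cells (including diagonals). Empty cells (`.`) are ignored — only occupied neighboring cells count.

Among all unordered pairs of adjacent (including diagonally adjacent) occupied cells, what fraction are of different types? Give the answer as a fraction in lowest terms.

6/31

Scan each occupied cell's neighbors to the right and below (and the two forward diagonals) so each pair is counted once.
From row 0: 0 unlike of 10 pairs (running 0/10).
From row 1: 2 unlike of 4 pairs (running 2/14).
From row 2: 0 unlike of 2 pairs (running 2/16).
From row 3: 3 unlike of 13 pairs (running 5/29).
From row 4: 1 unlike of 2 pairs (running 6/31).
Total adjacent occupied pairs: 31; unlike-type pairs: 6.
6/31 is already in lowest terms.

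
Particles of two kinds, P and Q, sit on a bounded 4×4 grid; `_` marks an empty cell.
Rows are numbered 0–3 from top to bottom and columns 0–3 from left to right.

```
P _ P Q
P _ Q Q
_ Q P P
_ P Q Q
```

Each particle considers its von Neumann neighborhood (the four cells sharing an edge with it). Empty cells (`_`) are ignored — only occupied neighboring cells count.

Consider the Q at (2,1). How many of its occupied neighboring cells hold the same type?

Occupied neighbors of (2,1): (3,1)=P, (2,2)=P.
Same type (Q): 0 of 2.

0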